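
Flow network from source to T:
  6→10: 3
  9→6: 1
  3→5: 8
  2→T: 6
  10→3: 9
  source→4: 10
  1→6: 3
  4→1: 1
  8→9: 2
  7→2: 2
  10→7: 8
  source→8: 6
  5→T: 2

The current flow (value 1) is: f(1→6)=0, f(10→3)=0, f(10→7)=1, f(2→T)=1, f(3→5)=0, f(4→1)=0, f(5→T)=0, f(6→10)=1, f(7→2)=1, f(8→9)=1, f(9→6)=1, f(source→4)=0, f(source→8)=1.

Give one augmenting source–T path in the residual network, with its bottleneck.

Residual along source→4→1→6→10→7→2→T: source→4: 10, 4→1: 1, 1→6: 3, 6→10: 2, 10→7: 7, 7→2: 1, 2→T: 5.
Bottleneck = min = 1.

source→4→1→6→10→7→2→T, bottleneck 1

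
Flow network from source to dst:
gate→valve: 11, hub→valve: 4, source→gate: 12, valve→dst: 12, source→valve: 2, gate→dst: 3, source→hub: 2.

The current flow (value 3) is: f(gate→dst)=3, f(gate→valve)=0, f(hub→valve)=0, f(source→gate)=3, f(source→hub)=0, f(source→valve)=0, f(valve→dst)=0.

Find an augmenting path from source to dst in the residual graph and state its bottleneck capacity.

Residual along source→valve→dst: source→valve: 2, valve→dst: 12.
Bottleneck = min = 2.

source→valve→dst, bottleneck 2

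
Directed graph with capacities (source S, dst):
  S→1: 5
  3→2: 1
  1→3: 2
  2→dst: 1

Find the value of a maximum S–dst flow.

1

Augment S→1→3→2→dst: bottleneck 1. Total 1.
No augmenting path remains in the residual graph.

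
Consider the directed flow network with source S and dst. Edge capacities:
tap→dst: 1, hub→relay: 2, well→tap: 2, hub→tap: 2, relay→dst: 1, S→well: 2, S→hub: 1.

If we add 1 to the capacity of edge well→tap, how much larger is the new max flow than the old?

0

Original max flow = 2.
Edge well→tap does not cross the min cut (source side {S, tap, well}), so extra capacity there cannot help.
New max flow = 2. Increase = 0.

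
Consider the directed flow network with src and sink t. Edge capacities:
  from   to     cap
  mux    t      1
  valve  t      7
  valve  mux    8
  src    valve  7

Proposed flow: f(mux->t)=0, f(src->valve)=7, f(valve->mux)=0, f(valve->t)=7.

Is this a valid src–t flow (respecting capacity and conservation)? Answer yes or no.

Yes

Every edge has 0 ≤ f(e) ≤ cap(e).
At each intermediate node, inflow equals outflow.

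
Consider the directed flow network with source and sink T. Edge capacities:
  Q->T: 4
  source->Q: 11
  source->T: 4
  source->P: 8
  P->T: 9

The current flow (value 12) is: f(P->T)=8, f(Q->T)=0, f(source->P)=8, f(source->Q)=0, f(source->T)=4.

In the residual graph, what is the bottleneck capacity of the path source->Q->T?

4

Residual capacities along the path: source->Q: 11, Q->T: 4.
Minimum is 4.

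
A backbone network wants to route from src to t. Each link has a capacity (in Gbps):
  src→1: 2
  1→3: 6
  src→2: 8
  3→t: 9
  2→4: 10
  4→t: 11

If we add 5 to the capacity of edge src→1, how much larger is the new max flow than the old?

4

Original max flow = 10.
After raising cap(src→1), augmenting paths through that edge carry 4 more units.
New max flow = 14. Increase = 4.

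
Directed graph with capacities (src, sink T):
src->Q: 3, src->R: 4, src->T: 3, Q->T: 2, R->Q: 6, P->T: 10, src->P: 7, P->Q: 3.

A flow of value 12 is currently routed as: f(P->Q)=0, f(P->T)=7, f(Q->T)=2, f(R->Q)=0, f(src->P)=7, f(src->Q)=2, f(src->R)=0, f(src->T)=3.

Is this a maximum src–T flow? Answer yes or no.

Residual reachable from src: {Q, R, src}; T is not reachable.
Saturated cut: src->P, src->T, Q->T with total capacity 12 = current flow value. Flow is maximum.

Yes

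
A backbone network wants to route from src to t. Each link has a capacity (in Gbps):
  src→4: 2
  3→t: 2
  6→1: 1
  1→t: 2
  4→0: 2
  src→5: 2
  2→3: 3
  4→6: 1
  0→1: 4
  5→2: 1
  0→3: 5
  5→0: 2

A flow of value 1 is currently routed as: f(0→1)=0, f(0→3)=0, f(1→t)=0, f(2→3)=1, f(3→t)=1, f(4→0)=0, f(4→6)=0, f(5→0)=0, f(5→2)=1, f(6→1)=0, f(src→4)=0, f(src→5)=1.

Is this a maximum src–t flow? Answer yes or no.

No

Residual path src→5→0→3→t has bottleneck 1 > 0.
Pushing 1 along it raises the flow to 2, so the given flow is not maximum.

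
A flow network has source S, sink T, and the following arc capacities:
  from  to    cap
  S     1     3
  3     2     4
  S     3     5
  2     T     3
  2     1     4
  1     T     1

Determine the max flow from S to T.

Augment S→1→T: bottleneck 1. Total 1.
Augment S→3→2→T: bottleneck 3. Total 4.
No augmenting path remains in the residual graph.

4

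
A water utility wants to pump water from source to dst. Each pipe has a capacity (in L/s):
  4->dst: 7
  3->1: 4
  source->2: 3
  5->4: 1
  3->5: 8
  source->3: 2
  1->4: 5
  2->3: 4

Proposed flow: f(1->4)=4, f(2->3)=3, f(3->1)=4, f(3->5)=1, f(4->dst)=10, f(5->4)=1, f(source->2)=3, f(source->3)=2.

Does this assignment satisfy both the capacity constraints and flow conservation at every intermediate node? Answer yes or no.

Capacity violated on 4->dst: flow 10 > capacity 7.

No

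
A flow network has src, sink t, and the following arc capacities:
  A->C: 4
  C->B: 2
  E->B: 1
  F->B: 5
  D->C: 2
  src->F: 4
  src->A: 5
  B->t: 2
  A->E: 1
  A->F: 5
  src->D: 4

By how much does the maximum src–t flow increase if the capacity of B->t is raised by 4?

Original max flow = 2.
After raising cap(B->t), augmenting paths through that edge carry 4 more units.
New max flow = 6. Increase = 4.

4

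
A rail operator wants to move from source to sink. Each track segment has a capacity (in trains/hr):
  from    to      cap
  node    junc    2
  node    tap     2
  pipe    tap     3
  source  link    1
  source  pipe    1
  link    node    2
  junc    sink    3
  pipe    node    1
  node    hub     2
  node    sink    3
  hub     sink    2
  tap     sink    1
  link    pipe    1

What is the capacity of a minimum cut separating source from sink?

Max flow = 2 (via 2 augmenting paths).
In the residual at optimum, the set reachable from source is {source}.
Cut edges: source->link (cap 1), source->pipe (cap 1). Sum = 2.

2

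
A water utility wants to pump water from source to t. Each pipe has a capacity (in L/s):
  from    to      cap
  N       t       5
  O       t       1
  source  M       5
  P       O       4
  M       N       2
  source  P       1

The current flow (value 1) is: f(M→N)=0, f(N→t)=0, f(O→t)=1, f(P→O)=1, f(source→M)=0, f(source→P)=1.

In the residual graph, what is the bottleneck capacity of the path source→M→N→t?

Residual capacities along the path: source→M: 5, M→N: 2, N→t: 5.
Minimum is 2.

2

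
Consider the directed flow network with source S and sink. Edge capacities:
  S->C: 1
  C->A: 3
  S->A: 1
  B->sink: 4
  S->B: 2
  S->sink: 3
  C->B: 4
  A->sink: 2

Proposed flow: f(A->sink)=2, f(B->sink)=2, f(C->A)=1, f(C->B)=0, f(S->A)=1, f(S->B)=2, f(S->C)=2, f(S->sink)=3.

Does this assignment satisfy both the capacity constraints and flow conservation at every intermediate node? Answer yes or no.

No

Capacity violated on S->C: flow 2 > capacity 1.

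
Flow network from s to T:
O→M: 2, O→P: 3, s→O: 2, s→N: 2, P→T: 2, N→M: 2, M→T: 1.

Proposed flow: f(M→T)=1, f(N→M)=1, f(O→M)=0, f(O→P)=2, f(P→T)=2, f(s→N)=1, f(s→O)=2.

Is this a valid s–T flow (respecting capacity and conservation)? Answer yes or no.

Yes

Every edge has 0 ≤ f(e) ≤ cap(e).
At each intermediate node, inflow equals outflow.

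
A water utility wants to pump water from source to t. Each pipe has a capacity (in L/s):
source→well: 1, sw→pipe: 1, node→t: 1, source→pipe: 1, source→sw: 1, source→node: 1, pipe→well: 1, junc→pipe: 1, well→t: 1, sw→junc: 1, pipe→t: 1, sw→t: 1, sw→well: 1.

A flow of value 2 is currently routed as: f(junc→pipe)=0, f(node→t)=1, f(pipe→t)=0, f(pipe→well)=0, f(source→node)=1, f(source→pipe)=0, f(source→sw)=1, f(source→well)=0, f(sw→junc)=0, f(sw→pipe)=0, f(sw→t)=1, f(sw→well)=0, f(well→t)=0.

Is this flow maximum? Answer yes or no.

Residual path source→pipe→t has bottleneck 1 > 0.
Pushing 1 along it raises the flow to 3, so the given flow is not maximum.

No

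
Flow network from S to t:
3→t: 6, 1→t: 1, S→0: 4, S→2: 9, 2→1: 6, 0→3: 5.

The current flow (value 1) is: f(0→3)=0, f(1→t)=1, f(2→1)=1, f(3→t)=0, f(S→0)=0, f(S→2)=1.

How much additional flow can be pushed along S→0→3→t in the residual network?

4

Residual capacities along the path: S→0: 4, 0→3: 5, 3→t: 6.
Minimum is 4.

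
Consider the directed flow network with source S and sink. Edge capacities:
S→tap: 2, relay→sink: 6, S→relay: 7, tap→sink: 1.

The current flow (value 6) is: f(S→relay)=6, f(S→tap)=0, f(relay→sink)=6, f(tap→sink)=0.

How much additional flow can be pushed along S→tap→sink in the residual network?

1

Residual capacities along the path: S→tap: 2, tap→sink: 1.
Minimum is 1.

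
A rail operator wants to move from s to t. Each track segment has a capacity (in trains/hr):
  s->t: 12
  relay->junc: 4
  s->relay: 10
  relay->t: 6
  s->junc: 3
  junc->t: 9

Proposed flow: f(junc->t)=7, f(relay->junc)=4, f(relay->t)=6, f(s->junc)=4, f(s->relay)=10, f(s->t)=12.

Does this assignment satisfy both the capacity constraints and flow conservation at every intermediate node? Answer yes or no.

No

Capacity violated on s->junc: flow 4 > capacity 3.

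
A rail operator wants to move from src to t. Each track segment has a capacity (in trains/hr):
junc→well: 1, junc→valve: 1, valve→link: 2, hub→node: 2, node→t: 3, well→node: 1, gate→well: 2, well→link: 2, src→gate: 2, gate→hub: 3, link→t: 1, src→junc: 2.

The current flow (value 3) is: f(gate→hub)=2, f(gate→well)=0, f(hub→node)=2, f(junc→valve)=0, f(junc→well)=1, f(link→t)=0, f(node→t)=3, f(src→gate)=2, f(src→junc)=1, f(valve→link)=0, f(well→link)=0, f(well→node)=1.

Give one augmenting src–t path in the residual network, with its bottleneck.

src→junc→valve→link→t, bottleneck 1

Residual along src→junc→valve→link→t: src→junc: 1, junc→valve: 1, valve→link: 2, link→t: 1.
Bottleneck = min = 1.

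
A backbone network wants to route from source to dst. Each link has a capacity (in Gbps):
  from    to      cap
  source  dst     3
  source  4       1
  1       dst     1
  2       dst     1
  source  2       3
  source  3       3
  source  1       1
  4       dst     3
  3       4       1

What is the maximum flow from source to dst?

7

Augment source→dst: bottleneck 3. Total 3.
Augment source→1→dst: bottleneck 1. Total 4.
Augment source→2→dst: bottleneck 1. Total 5.
Augment source→4→dst: bottleneck 1. Total 6.
Augment source→3→4→dst: bottleneck 1. Total 7.
No augmenting path remains in the residual graph.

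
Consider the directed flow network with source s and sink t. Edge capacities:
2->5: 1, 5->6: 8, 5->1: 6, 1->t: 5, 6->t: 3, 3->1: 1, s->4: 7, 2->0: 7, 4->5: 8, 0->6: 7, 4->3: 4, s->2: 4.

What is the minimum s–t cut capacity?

8

Max flow = 8 (via 3 augmenting paths).
In the residual at optimum, the set reachable from s is {0, 1, 2, 3, 4, 5, 6, s}.
Cut edges: 6->t (cap 3), 1->t (cap 5). Sum = 8.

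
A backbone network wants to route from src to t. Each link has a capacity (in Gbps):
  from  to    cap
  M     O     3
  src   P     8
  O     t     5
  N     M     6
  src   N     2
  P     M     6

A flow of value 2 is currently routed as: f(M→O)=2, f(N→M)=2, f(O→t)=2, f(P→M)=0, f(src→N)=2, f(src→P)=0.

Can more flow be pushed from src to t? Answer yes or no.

Yes

Residual path src→P→M→O→t has bottleneck 1 > 0.
Pushing 1 along it raises the flow to 3, so the given flow is not maximum.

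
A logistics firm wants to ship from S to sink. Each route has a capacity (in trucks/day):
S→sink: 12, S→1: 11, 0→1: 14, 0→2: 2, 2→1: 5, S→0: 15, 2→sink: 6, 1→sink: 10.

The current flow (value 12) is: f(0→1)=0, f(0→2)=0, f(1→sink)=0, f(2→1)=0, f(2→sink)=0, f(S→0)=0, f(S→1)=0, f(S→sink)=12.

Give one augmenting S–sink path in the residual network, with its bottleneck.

Residual along S→1→sink: S→1: 11, 1→sink: 10.
Bottleneck = min = 10.

S→1→sink, bottleneck 10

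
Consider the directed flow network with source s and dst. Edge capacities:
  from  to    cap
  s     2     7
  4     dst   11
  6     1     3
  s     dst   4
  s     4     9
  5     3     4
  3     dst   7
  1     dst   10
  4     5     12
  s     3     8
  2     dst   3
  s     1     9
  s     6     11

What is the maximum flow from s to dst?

33

Augment s→dst: bottleneck 4. Total 4.
Augment s→4→dst: bottleneck 9. Total 13.
Augment s→2→dst: bottleneck 3. Total 16.
Augment s→1→dst: bottleneck 9. Total 25.
Augment s→3→dst: bottleneck 7. Total 32.
Augment s→6→1→dst: bottleneck 1. Total 33.
No augmenting path remains in the residual graph.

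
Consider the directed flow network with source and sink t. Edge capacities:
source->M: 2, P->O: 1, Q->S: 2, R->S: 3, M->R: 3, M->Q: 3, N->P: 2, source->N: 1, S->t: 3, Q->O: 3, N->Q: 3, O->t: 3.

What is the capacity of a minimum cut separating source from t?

Max flow = 3 (via 2 augmenting paths).
In the residual at optimum, the set reachable from source is {source}.
Cut edges: source->N (cap 1), source->M (cap 2). Sum = 3.

3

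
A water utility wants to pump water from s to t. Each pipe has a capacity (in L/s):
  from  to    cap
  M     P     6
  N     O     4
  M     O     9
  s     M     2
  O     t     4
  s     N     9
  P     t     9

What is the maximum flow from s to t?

Augment s→M→P→t: bottleneck 2. Total 2.
Augment s→N→O→t: bottleneck 4. Total 6.
No augmenting path remains in the residual graph.

6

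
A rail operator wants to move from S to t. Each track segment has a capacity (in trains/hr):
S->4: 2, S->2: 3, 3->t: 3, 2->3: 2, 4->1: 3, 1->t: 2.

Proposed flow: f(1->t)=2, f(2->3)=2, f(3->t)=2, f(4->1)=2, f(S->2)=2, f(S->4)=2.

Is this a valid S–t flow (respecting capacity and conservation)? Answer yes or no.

Every edge has 0 ≤ f(e) ≤ cap(e).
At each intermediate node, inflow equals outflow.

Yes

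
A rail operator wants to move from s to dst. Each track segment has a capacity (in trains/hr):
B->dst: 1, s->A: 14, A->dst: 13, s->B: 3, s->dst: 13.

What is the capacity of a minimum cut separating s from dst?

27

Max flow = 27 (via 3 augmenting paths).
In the residual at optimum, the set reachable from s is {A, B, s}.
Cut edges: s->dst (cap 13), A->dst (cap 13), B->dst (cap 1). Sum = 27.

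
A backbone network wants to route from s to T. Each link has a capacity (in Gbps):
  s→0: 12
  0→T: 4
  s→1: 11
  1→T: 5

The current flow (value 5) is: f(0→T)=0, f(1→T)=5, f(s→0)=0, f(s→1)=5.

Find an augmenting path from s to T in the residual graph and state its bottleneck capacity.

Residual along s→0→T: s→0: 12, 0→T: 4.
Bottleneck = min = 4.

s→0→T, bottleneck 4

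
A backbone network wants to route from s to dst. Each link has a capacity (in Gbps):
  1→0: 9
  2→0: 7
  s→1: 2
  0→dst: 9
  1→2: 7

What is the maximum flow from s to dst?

2

Augment s→1→0→dst: bottleneck 2. Total 2.
No augmenting path remains in the residual graph.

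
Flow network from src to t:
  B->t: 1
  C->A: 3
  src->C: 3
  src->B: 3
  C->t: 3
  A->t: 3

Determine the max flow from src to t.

Augment src->B->t: bottleneck 1. Total 1.
Augment src->C->t: bottleneck 3. Total 4.
No augmenting path remains in the residual graph.

4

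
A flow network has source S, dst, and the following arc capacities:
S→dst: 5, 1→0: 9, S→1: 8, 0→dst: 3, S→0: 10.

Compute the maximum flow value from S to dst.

Augment S→dst: bottleneck 5. Total 5.
Augment S→0→dst: bottleneck 3. Total 8.
No augmenting path remains in the residual graph.

8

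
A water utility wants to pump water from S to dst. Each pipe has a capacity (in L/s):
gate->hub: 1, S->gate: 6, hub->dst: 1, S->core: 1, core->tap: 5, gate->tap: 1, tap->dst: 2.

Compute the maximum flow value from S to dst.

3

Augment S->core->tap->dst: bottleneck 1. Total 1.
Augment S->gate->tap->dst: bottleneck 1. Total 2.
Augment S->gate->hub->dst: bottleneck 1. Total 3.
No augmenting path remains in the residual graph.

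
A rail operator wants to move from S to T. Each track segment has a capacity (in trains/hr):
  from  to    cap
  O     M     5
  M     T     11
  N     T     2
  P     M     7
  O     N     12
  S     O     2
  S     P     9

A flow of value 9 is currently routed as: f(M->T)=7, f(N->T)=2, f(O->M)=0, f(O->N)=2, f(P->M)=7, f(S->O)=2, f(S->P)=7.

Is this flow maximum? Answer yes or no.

Residual reachable from S: {P, S}; T is not reachable.
Saturated cut: S->O, P->M with total capacity 9 = current flow value. Flow is maximum.

Yes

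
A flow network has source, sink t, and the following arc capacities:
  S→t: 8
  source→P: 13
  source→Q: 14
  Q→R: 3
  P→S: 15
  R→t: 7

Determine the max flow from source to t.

Augment source→P→S→t: bottleneck 8. Total 8.
Augment source→Q→R→t: bottleneck 3. Total 11.
No augmenting path remains in the residual graph.

11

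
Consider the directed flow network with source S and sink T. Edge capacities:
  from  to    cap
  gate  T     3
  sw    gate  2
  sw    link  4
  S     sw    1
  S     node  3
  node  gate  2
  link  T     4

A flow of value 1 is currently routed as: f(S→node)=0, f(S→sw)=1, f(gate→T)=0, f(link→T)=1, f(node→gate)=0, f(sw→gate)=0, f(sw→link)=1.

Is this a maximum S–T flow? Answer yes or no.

No

Residual path S→node→gate→T has bottleneck 2 > 0.
Pushing 2 along it raises the flow to 3, so the given flow is not maximum.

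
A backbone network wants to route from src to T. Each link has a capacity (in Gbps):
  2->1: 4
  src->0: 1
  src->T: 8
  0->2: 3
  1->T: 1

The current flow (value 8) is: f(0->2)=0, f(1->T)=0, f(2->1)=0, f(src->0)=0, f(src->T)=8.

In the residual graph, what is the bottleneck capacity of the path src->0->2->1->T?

Residual capacities along the path: src->0: 1, 0->2: 3, 2->1: 4, 1->T: 1.
Minimum is 1.

1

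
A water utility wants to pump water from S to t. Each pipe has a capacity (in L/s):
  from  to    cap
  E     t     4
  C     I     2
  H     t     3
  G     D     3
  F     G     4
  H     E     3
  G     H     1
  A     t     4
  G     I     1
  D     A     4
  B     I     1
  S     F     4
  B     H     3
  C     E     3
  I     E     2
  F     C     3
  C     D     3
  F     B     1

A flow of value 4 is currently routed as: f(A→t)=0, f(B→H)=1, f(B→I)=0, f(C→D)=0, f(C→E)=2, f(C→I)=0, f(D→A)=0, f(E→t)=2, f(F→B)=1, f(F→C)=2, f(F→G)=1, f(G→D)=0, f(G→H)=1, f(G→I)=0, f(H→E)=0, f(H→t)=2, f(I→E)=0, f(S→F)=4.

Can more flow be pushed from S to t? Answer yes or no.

Residual reachable from S: {S}; t is not reachable.
Saturated cut: S→F with total capacity 4 = current flow value. Flow is maximum.

No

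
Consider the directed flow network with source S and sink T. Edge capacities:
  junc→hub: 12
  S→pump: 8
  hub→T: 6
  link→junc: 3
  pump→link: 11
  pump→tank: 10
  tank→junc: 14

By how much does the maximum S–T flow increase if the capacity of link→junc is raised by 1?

Original max flow = 6.
Edge link→junc does not cross the min cut (source side {S, hub, junc, link, pump, tank}), so extra capacity there cannot help.
New max flow = 6. Increase = 0.

0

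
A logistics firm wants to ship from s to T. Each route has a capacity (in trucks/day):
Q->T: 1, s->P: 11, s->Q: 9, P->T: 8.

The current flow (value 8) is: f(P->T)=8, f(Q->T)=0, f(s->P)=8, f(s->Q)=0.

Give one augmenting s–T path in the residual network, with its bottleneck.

s->Q->T, bottleneck 1

Residual along s->Q->T: s->Q: 9, Q->T: 1.
Bottleneck = min = 1.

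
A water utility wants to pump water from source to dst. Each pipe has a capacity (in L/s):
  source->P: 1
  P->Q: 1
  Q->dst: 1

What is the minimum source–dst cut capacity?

1

Max flow = 1 (via 1 augmenting path).
In the residual at optimum, the set reachable from source is {source}.
Cut edges: source->P (cap 1). Sum = 1.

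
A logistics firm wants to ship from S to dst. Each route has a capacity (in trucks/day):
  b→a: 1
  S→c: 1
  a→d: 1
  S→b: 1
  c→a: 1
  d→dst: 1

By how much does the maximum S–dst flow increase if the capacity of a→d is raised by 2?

0

Original max flow = 1.
Even with extra capacity on a→d, another cut of capacity 1 remains binding.
New max flow = 1. Increase = 0.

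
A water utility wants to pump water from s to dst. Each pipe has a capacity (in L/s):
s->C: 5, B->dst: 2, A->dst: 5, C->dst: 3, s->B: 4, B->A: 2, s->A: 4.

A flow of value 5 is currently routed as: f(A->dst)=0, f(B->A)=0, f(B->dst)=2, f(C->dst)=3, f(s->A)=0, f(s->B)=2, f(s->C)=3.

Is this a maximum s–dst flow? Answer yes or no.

Residual path s->A->dst has bottleneck 4 > 0.
Pushing 4 along it raises the flow to 9, so the given flow is not maximum.

No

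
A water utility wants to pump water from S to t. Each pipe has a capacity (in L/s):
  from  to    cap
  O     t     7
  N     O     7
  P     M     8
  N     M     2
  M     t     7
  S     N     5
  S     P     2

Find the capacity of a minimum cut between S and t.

7

Max flow = 7 (via 2 augmenting paths).
In the residual at optimum, the set reachable from S is {S}.
Cut edges: S->N (cap 5), S->P (cap 2). Sum = 7.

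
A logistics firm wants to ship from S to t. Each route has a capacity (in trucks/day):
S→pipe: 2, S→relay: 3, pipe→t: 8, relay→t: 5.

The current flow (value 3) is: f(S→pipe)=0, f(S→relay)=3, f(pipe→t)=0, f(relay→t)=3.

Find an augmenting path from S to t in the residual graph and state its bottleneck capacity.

Residual along S→pipe→t: S→pipe: 2, pipe→t: 8.
Bottleneck = min = 2.

S→pipe→t, bottleneck 2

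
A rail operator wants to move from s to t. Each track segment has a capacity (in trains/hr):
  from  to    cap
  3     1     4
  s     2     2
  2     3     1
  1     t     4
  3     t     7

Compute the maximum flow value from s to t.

1

Augment s->2->3->t: bottleneck 1. Total 1.
No augmenting path remains in the residual graph.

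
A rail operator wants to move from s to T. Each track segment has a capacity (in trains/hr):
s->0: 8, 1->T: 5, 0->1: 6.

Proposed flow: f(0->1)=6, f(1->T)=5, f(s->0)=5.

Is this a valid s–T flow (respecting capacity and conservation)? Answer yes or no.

No

Conservation fails at 0: inflow 5 ≠ outflow 6.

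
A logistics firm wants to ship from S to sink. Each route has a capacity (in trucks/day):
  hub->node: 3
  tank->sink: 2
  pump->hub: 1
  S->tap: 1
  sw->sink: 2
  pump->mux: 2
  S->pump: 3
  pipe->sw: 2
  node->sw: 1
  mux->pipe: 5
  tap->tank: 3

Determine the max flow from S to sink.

Augment S->tap->tank->sink: bottleneck 1. Total 1.
Augment S->pump->hub->node->sw->sink: bottleneck 1. Total 2.
Augment S->pump->mux->pipe->sw->sink: bottleneck 1. Total 3.
No augmenting path remains in the residual graph.

3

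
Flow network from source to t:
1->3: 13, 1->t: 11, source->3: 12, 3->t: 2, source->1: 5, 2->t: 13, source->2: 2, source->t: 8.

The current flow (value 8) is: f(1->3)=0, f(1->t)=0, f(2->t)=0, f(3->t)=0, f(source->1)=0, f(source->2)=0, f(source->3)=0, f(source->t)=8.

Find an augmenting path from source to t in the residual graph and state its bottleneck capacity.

source->1->t, bottleneck 5

Residual along source->1->t: source->1: 5, 1->t: 11.
Bottleneck = min = 5.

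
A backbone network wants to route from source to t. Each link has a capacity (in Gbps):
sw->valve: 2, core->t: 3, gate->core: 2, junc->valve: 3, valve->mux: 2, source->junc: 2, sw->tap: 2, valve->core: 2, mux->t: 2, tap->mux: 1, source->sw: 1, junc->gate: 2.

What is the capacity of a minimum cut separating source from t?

Max flow = 3 (via 3 augmenting paths).
In the residual at optimum, the set reachable from source is {source}.
Cut edges: source->sw (cap 1), source->junc (cap 2). Sum = 3.

3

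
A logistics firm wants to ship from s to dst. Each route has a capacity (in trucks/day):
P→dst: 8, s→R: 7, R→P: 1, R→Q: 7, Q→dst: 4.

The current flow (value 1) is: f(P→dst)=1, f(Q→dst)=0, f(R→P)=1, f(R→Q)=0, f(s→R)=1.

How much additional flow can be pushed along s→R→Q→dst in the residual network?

Residual capacities along the path: s→R: 6, R→Q: 7, Q→dst: 4.
Minimum is 4.

4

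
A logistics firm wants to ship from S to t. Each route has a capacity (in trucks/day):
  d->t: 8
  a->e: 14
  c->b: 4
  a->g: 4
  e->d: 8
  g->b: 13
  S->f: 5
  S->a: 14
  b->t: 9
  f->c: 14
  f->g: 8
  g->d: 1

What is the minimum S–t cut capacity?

Max flow = 17 (via 4 augmenting paths).
In the residual at optimum, the set reachable from S is {S, a, e}.
Cut edges: S->f (cap 5), a->g (cap 4), e->d (cap 8). Sum = 17.

17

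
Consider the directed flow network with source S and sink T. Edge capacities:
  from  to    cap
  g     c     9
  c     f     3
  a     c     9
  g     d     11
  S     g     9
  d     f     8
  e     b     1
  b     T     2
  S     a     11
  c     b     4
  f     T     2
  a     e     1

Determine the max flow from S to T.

Augment S→a→e→b→T: bottleneck 1. Total 1.
Augment S→a→c→b→T: bottleneck 1. Total 2.
Augment S→a→c→f→T: bottleneck 2. Total 4.
No augmenting path remains in the residual graph.

4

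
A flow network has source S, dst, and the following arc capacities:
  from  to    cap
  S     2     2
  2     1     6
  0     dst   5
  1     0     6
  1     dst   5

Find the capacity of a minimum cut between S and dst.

Max flow = 2 (via 1 augmenting path).
In the residual at optimum, the set reachable from S is {S}.
Cut edges: S→2 (cap 2). Sum = 2.

2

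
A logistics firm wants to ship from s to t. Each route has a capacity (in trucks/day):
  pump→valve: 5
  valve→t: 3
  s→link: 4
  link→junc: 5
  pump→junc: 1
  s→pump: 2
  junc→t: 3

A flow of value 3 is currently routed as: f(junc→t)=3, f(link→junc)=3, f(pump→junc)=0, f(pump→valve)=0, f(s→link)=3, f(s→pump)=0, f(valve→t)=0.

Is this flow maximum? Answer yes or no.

No

Residual path s→pump→valve→t has bottleneck 2 > 0.
Pushing 2 along it raises the flow to 5, so the given flow is not maximum.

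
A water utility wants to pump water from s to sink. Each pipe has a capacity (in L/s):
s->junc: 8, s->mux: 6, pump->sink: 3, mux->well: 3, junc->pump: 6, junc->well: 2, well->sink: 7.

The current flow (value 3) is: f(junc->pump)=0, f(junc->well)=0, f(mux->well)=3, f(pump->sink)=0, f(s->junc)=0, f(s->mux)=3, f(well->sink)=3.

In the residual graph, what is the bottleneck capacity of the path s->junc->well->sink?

Residual capacities along the path: s->junc: 8, junc->well: 2, well->sink: 4.
Minimum is 2.

2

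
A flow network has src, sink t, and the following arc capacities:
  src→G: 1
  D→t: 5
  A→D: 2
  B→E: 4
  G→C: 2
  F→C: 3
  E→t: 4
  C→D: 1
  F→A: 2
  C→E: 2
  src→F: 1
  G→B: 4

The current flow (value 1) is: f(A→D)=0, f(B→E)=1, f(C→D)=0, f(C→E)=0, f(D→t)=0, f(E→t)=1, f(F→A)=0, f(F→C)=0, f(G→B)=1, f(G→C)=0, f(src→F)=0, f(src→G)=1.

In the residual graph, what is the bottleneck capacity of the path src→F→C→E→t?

1

Residual capacities along the path: src→F: 1, F→C: 3, C→E: 2, E→t: 3.
Minimum is 1.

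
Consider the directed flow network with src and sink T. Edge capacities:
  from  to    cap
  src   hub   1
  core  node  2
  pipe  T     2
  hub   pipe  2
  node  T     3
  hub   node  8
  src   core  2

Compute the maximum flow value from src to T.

Augment src→core→node→T: bottleneck 2. Total 2.
Augment src→hub→node→T: bottleneck 1. Total 3.
No augmenting path remains in the residual graph.

3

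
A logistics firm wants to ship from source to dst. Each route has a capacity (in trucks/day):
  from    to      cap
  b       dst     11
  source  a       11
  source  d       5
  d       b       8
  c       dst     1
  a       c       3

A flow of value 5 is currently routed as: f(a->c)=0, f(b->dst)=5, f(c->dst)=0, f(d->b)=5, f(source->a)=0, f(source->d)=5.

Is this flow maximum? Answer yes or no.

No

Residual path source->a->c->dst has bottleneck 1 > 0.
Pushing 1 along it raises the flow to 6, so the given flow is not maximum.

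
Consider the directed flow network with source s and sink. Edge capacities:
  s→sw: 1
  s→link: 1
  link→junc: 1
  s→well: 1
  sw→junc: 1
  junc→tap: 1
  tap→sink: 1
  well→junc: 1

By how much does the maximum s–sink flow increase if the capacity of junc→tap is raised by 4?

Original max flow = 1.
Even with extra capacity on junc→tap, another cut of capacity 1 remains binding.
New max flow = 1. Increase = 0.

0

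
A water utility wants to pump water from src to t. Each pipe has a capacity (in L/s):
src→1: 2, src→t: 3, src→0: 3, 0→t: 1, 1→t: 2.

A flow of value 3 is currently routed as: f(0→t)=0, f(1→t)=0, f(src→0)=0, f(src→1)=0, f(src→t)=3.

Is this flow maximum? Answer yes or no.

No

Residual path src→0→t has bottleneck 1 > 0.
Pushing 1 along it raises the flow to 4, so the given flow is not maximum.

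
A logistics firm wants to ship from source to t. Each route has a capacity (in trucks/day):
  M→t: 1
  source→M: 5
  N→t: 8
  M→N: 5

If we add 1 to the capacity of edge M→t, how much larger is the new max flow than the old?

0

Original max flow = 5.
Edge M→t does not cross the min cut (source side {source}), so extra capacity there cannot help.
New max flow = 5. Increase = 0.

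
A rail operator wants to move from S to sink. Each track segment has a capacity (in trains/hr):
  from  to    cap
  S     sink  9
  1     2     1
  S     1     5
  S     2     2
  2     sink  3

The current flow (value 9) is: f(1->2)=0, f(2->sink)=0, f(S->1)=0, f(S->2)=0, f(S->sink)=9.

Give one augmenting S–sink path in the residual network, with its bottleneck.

Residual along S->2->sink: S->2: 2, 2->sink: 3.
Bottleneck = min = 2.

S->2->sink, bottleneck 2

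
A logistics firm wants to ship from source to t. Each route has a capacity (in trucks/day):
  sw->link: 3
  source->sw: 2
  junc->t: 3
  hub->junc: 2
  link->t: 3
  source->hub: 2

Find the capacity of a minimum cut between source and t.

Max flow = 4 (via 2 augmenting paths).
In the residual at optimum, the set reachable from source is {source}.
Cut edges: source->sw (cap 2), source->hub (cap 2). Sum = 4.

4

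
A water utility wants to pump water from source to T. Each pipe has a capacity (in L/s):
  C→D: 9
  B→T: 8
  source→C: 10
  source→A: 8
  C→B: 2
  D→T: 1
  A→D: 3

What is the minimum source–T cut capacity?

Max flow = 3 (via 2 augmenting paths).
In the residual at optimum, the set reachable from source is {A, C, D, source}.
Cut edges: C→B (cap 2), D→T (cap 1). Sum = 3.

3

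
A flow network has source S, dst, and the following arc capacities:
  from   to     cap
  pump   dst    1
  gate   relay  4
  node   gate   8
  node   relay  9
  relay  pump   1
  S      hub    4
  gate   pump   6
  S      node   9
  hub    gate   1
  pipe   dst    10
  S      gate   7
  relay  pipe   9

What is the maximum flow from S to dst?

Augment S->gate->pump->dst: bottleneck 1. Total 1.
Augment S->node->relay->pipe->dst: bottleneck 9. Total 10.
No augmenting path remains in the residual graph.

10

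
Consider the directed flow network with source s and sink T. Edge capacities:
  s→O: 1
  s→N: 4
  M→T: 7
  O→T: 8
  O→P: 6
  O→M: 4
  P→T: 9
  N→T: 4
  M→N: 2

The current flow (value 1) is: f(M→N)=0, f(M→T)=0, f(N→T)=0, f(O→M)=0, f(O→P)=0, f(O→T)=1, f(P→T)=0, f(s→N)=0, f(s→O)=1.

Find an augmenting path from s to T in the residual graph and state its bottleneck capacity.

s→N→T, bottleneck 4

Residual along s→N→T: s→N: 4, N→T: 4.
Bottleneck = min = 4.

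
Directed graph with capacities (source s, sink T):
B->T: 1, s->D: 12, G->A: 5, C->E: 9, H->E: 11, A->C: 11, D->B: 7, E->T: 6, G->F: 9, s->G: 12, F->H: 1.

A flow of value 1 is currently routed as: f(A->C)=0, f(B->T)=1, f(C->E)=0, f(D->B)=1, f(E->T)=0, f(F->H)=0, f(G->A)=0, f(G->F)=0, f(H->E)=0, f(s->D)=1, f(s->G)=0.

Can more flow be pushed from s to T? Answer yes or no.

Residual path s->G->A->C->E->T has bottleneck 5 > 0.
Pushing 5 along it raises the flow to 6, so the given flow is not maximum.

Yes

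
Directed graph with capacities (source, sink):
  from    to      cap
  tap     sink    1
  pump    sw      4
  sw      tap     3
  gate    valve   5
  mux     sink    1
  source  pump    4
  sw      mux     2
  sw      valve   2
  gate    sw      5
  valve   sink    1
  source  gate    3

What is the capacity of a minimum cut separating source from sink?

3

Max flow = 3 (via 3 augmenting paths).
In the residual at optimum, the set reachable from source is {gate, mux, pump, source, sw, tap, valve}.
Cut edges: valve->sink (cap 1), tap->sink (cap 1), mux->sink (cap 1). Sum = 3.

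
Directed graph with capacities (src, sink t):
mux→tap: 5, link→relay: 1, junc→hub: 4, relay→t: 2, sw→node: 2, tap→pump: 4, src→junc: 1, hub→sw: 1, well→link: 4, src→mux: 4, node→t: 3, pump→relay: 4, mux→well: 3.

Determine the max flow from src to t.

3

Augment src→junc→hub→sw→node→t: bottleneck 1. Total 1.
Augment src→mux→well→link→relay→t: bottleneck 1. Total 2.
Augment src→mux→tap→pump→relay→t: bottleneck 1. Total 3.
No augmenting path remains in the residual graph.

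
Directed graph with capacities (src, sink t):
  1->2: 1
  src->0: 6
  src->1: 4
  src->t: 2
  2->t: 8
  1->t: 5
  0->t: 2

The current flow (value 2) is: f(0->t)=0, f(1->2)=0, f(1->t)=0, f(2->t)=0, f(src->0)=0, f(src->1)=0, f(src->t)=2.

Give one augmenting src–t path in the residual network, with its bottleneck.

Residual along src->1->t: src->1: 4, 1->t: 5.
Bottleneck = min = 4.

src->1->t, bottleneck 4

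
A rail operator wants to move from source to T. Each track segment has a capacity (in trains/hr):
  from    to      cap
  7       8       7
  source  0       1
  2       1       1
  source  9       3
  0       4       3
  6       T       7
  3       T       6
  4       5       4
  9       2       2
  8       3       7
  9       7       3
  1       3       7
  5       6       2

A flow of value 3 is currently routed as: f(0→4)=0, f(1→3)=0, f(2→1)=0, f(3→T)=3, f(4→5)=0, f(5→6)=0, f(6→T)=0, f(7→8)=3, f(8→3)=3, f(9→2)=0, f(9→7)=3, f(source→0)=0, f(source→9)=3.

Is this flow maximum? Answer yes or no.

No

Residual path source→0→4→5→6→T has bottleneck 1 > 0.
Pushing 1 along it raises the flow to 4, so the given flow is not maximum.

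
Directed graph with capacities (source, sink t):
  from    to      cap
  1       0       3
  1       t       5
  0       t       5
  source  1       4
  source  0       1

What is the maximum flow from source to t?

Augment source->1->t: bottleneck 4. Total 4.
Augment source->0->t: bottleneck 1. Total 5.
No augmenting path remains in the residual graph.

5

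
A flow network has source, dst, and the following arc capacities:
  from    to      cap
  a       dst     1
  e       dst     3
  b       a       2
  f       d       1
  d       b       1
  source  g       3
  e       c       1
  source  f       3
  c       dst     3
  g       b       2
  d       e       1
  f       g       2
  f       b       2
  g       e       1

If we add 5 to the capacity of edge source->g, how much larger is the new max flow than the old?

Original max flow = 3.
Edge source->g does not cross the min cut (source side {a, b, f, g, source}), so extra capacity there cannot help.
New max flow = 3. Increase = 0.

0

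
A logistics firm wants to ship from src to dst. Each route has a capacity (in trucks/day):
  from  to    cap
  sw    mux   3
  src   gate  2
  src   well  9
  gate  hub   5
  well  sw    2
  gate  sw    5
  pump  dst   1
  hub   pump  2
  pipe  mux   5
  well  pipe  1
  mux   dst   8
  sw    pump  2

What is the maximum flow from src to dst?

5

Augment src→gate→hub→pump→dst: bottleneck 1. Total 1.
Augment src→gate→sw→mux→dst: bottleneck 1. Total 2.
Augment src→well→sw→mux→dst: bottleneck 2. Total 4.
Augment src→well→pipe→mux→dst: bottleneck 1. Total 5.
No augmenting path remains in the residual graph.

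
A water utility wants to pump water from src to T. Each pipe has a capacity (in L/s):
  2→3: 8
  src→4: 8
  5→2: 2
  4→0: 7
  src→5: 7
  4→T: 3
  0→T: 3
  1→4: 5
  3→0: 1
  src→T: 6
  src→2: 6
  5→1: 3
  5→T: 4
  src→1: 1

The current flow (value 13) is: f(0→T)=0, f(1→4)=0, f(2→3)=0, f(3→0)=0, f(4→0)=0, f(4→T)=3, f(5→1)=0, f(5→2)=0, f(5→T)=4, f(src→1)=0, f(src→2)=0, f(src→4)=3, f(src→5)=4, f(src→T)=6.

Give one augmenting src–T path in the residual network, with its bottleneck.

Residual along src→4→0→T: src→4: 5, 4→0: 7, 0→T: 3.
Bottleneck = min = 3.

src→4→0→T, bottleneck 3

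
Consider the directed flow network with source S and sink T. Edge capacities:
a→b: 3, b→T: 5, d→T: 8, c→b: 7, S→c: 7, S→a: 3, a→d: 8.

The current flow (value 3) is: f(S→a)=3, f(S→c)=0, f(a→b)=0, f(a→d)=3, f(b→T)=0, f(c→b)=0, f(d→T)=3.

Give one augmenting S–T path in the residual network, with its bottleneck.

Residual along S→c→b→T: S→c: 7, c→b: 7, b→T: 5.
Bottleneck = min = 5.

S→c→b→T, bottleneck 5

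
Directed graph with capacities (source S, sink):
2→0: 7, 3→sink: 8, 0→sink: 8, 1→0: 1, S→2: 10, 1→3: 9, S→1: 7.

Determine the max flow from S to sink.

Augment S→1→3→sink: bottleneck 7. Total 7.
Augment S→2→0→sink: bottleneck 7. Total 14.
No augmenting path remains in the residual graph.

14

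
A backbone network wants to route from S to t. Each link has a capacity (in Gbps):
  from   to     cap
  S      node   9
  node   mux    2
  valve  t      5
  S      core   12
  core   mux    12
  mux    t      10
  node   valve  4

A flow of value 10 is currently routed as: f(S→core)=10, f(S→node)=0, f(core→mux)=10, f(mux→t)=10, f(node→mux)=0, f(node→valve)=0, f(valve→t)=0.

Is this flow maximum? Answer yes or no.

Residual path S→node→valve→t has bottleneck 4 > 0.
Pushing 4 along it raises the flow to 14, so the given flow is not maximum.

No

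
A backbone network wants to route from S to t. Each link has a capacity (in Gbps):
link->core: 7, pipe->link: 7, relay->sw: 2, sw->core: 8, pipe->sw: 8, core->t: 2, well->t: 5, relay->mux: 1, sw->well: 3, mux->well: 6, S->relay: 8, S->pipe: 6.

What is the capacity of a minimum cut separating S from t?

6

Max flow = 6 (via 3 augmenting paths).
In the residual at optimum, the set reachable from S is {S, core, link, pipe, relay, sw}.
Cut edges: relay->mux (cap 1), sw->well (cap 3), core->t (cap 2). Sum = 6.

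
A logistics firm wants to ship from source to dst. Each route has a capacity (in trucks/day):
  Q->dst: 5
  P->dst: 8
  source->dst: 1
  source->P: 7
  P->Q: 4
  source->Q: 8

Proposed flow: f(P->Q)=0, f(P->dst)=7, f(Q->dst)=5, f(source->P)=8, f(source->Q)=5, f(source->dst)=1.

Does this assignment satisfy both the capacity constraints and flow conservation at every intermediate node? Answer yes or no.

No

Capacity violated on source->P: flow 8 > capacity 7.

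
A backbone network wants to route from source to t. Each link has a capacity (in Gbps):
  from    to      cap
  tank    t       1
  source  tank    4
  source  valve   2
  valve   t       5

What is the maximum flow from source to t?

Augment source→tank→t: bottleneck 1. Total 1.
Augment source→valve→t: bottleneck 2. Total 3.
No augmenting path remains in the residual graph.

3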